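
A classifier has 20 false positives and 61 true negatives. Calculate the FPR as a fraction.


FPR = FP / (FP + TN) = 20 / 81 = 20/81.

20/81


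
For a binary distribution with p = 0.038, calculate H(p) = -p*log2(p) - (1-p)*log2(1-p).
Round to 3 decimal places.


H = -0.038*log2(0.038) - 0.962*log2(0.962) = 0.233.

0.233


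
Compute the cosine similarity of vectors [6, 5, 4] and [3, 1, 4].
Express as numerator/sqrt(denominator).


dot = 39. |a|^2 = 77, |b|^2 = 26. cos = 39/sqrt(2002).

39/sqrt(2002)


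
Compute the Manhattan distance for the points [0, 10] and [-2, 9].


d = sum of absolute differences: |0--2|=2 + |10-9|=1 = 3.

3


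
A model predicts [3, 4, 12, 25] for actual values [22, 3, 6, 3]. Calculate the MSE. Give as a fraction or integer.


MSE = (1/4) * ((22-3)^2=361 + (3-4)^2=1 + (6-12)^2=36 + (3-25)^2=484). Sum = 882. MSE = 441/2.

441/2


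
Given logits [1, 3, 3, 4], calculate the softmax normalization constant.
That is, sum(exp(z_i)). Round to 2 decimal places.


Denom = e^1=2.7183 + e^3=20.0855 + e^3=20.0855 + e^4=54.5982. Sum = 97.4875, which rounds to 97.49.

97.49


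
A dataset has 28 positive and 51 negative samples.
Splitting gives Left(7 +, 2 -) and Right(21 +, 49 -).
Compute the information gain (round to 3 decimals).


H(parent) = 0.9380. H(left) = 0.7642, H(right) = 0.8813. Weighted = (9/79)*0.7642 + (70/79)*0.8813 = 0.8680. IG = 0.9380 - 0.8680 = 0.0700, which rounds to 0.070.

0.070


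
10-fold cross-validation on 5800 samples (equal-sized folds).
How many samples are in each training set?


Each validation fold has 5800/10 = 580 samples. Training set = 5800 - 580 = 5220.

5220


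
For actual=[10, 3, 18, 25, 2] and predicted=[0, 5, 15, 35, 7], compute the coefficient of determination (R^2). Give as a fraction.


Mean(y) = 58/5. SS_res = 238. SS_tot = 1946/5. R^2 = 1 - 238/(1946/5) = 54/139.

54/139


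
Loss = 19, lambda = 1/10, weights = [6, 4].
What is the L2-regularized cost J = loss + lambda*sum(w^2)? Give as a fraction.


L2 sq norm = sum(w^2) = 52. J = 19 + 1/10 * 52 = 121/5.

121/5


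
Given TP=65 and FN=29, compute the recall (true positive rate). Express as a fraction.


Recall = TP / (TP + FN) = 65 / 94 = 65/94.

65/94


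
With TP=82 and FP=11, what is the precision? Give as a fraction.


Precision = TP / (TP + FP) = 82 / 93 = 82/93.

82/93


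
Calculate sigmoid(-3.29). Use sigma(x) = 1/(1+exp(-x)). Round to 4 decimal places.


sigma(-3.29) = 1/(1+e^(3.29)) = 1/(1+26.842864) = 1/27.842864 = 0.0359.

0.0359


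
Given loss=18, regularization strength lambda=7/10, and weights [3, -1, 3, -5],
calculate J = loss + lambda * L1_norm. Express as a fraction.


L1 norm = sum(|w|) = 12. J = 18 + 7/10 * 12 = 132/5.

132/5


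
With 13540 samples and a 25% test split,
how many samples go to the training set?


Test set = 13540 * 25% = 3385. Training set = 13540 - 3385 = 10155.

10155


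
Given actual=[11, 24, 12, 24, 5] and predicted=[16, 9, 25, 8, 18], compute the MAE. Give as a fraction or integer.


MAE = (1/5) * (|11-16|=5 + |24-9|=15 + |12-25|=13 + |24-8|=16 + |5-18|=13). Sum = 62. MAE = 62/5.

62/5


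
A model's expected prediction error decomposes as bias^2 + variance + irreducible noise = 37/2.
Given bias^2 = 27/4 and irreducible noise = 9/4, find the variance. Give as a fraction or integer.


Total error = bias^2 + variance + irreducible noise. So variance = 37/2 - 27/4 - 9/4 = 19/2.

19/2


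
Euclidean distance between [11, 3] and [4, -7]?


d = sqrt(sum of squared differences). (11-4)^2=49, (3--7)^2=100. Sum = 149.

sqrt(149)


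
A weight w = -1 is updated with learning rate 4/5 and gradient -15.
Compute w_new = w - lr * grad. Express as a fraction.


w_new = -1 - 4/5 * -15 = -1 - -12 = 11.

11


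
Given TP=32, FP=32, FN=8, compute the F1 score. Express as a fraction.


Precision = 32/64 = 1/2. Recall = 32/40 = 4/5. F1 = 2*P*R/(P+R) = 8/13.

8/13


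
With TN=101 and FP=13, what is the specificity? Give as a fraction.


Specificity = TN / (TN + FP) = 101 / 114 = 101/114.

101/114


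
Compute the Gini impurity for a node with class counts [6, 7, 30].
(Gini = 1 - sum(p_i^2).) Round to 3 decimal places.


Total = 43. Proportions: 6/43, 7/43, 30/43. sum(p_i^2) = 0.5327. Gini = 1 - 0.5327 = 0.4673, which rounds to 0.467.

0.467


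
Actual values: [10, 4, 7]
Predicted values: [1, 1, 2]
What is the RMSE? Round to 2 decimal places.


MSE = 38.3333. RMSE = sqrt(38.3333) = 6.19.

6.19


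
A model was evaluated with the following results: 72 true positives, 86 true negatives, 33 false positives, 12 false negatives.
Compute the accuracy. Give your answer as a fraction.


Accuracy = (TP + TN) / (TP + TN + FP + FN) = (72 + 86) / 203 = 158/203.

158/203


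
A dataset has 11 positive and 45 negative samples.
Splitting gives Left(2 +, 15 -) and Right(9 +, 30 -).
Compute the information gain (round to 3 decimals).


H(parent) = 0.7147. H(left) = 0.5226, H(right) = 0.7793. Weighted = (17/56)*0.5226 + (39/56)*0.7793 = 0.7014. IG = 0.7147 - 0.7014 = 0.0133, which rounds to 0.013.

0.013


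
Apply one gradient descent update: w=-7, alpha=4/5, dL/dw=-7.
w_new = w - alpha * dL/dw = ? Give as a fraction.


w_new = -7 - 4/5 * -7 = -7 - -28/5 = -7/5.

-7/5


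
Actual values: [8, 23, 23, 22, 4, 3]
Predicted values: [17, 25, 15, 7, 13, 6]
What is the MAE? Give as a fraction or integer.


MAE = (1/6) * (|8-17|=9 + |23-25|=2 + |23-15|=8 + |22-7|=15 + |4-13|=9 + |3-6|=3). Sum = 46. MAE = 23/3.

23/3


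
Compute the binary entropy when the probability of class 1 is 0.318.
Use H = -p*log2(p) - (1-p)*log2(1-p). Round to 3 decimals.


H = -0.318*log2(0.318) - 0.682*log2(0.682) = 0.902.

0.902


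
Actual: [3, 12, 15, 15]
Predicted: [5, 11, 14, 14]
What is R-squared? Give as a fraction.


Mean(y) = 45/4. SS_res = 7. SS_tot = 387/4. R^2 = 1 - 7/(387/4) = 359/387.

359/387


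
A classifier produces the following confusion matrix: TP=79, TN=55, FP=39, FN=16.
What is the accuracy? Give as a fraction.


Accuracy = (TP + TN) / (TP + TN + FP + FN) = (79 + 55) / 189 = 134/189.

134/189


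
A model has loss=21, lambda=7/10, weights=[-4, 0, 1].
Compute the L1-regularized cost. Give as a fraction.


L1 norm = sum(|w|) = 5. J = 21 + 7/10 * 5 = 49/2.

49/2


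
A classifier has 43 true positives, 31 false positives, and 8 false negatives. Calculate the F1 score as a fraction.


Precision = 43/74 = 43/74. Recall = 43/51 = 43/51. F1 = 2*P*R/(P+R) = 86/125.

86/125


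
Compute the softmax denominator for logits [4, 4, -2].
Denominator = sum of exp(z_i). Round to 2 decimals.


Denom = e^4=54.5982 + e^4=54.5982 + e^-2=0.1353. Sum = 109.3317, which rounds to 109.33.

109.33


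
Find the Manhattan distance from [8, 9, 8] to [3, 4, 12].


d = sum of absolute differences: |8-3|=5 + |9-4|=5 + |8-12|=4 = 14.

14


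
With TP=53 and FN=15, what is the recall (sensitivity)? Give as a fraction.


Recall = TP / (TP + FN) = 53 / 68 = 53/68.

53/68


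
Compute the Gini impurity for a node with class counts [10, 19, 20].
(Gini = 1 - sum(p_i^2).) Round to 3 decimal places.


Total = 49. Proportions: 10/49, 19/49, 20/49. sum(p_i^2) = 0.3586. Gini = 1 - 0.3586 = 0.6414, which rounds to 0.641.

0.641


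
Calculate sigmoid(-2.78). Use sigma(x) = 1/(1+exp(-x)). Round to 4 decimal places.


sigma(-2.78) = 1/(1+e^(2.78)) = 1/(1+16.119021) = 1/17.119021 = 0.0584.

0.0584


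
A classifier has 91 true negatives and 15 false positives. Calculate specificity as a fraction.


Specificity = TN / (TN + FP) = 91 / 106 = 91/106.

91/106


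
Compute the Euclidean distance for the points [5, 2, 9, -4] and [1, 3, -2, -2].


d = sqrt(sum of squared differences). (5-1)^2=16, (2-3)^2=1, (9--2)^2=121, (-4--2)^2=4. Sum = 142.

sqrt(142)


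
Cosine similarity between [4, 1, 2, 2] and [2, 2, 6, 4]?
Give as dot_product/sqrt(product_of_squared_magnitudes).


dot = 30. |a|^2 = 25, |b|^2 = 60. cos = 30/sqrt(1500).

30/sqrt(1500)


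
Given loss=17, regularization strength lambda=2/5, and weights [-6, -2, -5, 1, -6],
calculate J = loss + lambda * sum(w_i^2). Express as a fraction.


L2 sq norm = sum(w^2) = 102. J = 17 + 2/5 * 102 = 289/5.

289/5


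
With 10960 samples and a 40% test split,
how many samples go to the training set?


Test set = 10960 * 40% = 4384. Training set = 10960 - 4384 = 6576.

6576


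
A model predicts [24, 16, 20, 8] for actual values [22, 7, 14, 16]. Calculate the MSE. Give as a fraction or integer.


MSE = (1/4) * ((22-24)^2=4 + (7-16)^2=81 + (14-20)^2=36 + (16-8)^2=64). Sum = 185. MSE = 185/4.

185/4


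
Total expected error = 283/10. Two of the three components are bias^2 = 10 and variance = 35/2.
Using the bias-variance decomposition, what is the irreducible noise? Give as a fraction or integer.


Total error = bias^2 + variance + irreducible noise. So irreducible noise = 283/10 - 10 - 35/2 = 4/5.

4/5


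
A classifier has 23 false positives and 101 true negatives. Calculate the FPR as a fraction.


FPR = FP / (FP + TN) = 23 / 124 = 23/124.

23/124


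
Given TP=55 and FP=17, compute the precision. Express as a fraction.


Precision = TP / (TP + FP) = 55 / 72 = 55/72.

55/72


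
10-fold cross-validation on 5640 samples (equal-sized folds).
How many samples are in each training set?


Each validation fold has 5640/10 = 564 samples. Training set = 5640 - 564 = 5076.

5076


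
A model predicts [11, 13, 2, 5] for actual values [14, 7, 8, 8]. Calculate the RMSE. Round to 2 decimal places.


MSE = 22.5000. RMSE = sqrt(22.5000) = 4.74.

4.74


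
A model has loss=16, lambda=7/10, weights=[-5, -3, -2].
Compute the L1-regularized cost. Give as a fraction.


L1 norm = sum(|w|) = 10. J = 16 + 7/10 * 10 = 23.

23


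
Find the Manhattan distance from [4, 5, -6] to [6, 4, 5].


d = sum of absolute differences: |4-6|=2 + |5-4|=1 + |-6-5|=11 = 14.

14


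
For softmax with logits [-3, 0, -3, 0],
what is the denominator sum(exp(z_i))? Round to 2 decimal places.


Denom = e^-3=0.0498 + e^0=1.0000 + e^-3=0.0498 + e^0=1.0000. Sum = 2.0996, which rounds to 2.10.

2.10


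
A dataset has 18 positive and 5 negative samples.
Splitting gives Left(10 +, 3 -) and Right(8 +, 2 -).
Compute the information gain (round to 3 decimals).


H(parent) = 0.7554. H(left) = 0.7793, H(right) = 0.7219. Weighted = (13/23)*0.7793 + (10/23)*0.7219 = 0.7543. IG = 0.7554 - 0.7543 = 0.0011, which rounds to 0.001.

0.001


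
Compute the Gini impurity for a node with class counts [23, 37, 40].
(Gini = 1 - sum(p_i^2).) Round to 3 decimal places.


Total = 100. Proportions: 23/100, 37/100, 40/100. sum(p_i^2) = 0.3498. Gini = 1 - 0.3498 = 0.6502, which rounds to 0.650.

0.650


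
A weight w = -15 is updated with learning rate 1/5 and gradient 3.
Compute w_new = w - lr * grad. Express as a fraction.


w_new = -15 - 1/5 * 3 = -15 - 3/5 = -78/5.

-78/5


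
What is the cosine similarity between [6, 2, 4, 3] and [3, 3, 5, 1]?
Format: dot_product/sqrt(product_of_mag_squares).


dot = 47. |a|^2 = 65, |b|^2 = 44. cos = 47/sqrt(2860).

47/sqrt(2860)


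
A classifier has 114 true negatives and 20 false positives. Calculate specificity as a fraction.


Specificity = TN / (TN + FP) = 114 / 134 = 57/67.

57/67


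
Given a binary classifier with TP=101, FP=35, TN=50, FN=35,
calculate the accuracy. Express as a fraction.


Accuracy = (TP + TN) / (TP + TN + FP + FN) = (101 + 50) / 221 = 151/221.

151/221


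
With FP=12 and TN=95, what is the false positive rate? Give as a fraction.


FPR = FP / (FP + TN) = 12 / 107 = 12/107.

12/107


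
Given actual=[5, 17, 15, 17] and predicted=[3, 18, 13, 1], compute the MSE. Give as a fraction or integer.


MSE = (1/4) * ((5-3)^2=4 + (17-18)^2=1 + (15-13)^2=4 + (17-1)^2=256). Sum = 265. MSE = 265/4.

265/4


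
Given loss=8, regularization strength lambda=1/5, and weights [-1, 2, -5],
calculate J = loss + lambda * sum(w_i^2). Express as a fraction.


L2 sq norm = sum(w^2) = 30. J = 8 + 1/5 * 30 = 14.

14


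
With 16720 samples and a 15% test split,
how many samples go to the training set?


Test set = 16720 * 15% = 2508. Training set = 16720 - 2508 = 14212.

14212


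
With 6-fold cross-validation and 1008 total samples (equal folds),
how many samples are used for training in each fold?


Each validation fold has 1008/6 = 168 samples. Training set = 1008 - 168 = 840.

840


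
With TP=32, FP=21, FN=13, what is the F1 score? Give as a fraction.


Precision = 32/53 = 32/53. Recall = 32/45 = 32/45. F1 = 2*P*R/(P+R) = 32/49.

32/49


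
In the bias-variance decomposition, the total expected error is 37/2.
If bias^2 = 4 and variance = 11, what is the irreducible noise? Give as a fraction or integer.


Total error = bias^2 + variance + irreducible noise. So irreducible noise = 37/2 - 4 - 11 = 7/2.

7/2


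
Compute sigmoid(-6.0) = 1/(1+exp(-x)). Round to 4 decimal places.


sigma(-6.0) = 1/(1+e^(6.0)) = 1/(1+403.428793) = 1/404.428793 = 0.0025.

0.0025


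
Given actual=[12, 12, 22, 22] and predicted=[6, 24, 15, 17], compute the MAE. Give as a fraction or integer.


MAE = (1/4) * (|12-6|=6 + |12-24|=12 + |22-15|=7 + |22-17|=5). Sum = 30. MAE = 15/2.

15/2


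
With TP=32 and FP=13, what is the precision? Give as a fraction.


Precision = TP / (TP + FP) = 32 / 45 = 32/45.

32/45


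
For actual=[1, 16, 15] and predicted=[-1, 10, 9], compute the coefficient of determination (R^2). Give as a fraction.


Mean(y) = 32/3. SS_res = 76. SS_tot = 422/3. R^2 = 1 - 76/(422/3) = 97/211.

97/211


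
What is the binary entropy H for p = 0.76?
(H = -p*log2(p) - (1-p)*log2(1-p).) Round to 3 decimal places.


H = -0.76*log2(0.76) - 0.24*log2(0.24) = 0.795.

0.795


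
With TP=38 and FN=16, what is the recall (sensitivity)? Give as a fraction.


Recall = TP / (TP + FN) = 38 / 54 = 19/27.

19/27


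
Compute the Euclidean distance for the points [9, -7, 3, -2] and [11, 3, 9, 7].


d = sqrt(sum of squared differences). (9-11)^2=4, (-7-3)^2=100, (3-9)^2=36, (-2-7)^2=81. Sum = 221.

sqrt(221)


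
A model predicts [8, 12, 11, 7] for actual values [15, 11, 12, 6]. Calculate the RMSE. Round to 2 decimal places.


MSE = 13.0000. RMSE = sqrt(13.0000) = 3.61.

3.61


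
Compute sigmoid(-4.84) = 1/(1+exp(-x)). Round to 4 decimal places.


sigma(-4.84) = 1/(1+e^(4.84)) = 1/(1+126.469352) = 1/127.469352 = 0.0078.

0.0078


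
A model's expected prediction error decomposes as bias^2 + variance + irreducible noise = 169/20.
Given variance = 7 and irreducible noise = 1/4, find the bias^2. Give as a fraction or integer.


Total error = bias^2 + variance + irreducible noise. So bias^2 = 169/20 - 7 - 1/4 = 6/5.

6/5


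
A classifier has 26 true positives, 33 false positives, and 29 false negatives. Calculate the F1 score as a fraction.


Precision = 26/59 = 26/59. Recall = 26/55 = 26/55. F1 = 2*P*R/(P+R) = 26/57.

26/57


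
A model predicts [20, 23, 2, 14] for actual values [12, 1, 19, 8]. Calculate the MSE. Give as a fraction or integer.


MSE = (1/4) * ((12-20)^2=64 + (1-23)^2=484 + (19-2)^2=289 + (8-14)^2=36). Sum = 873. MSE = 873/4.

873/4


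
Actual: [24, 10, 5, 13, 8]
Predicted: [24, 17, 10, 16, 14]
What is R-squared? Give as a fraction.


Mean(y) = 12. SS_res = 119. SS_tot = 214. R^2 = 1 - 119/(214) = 95/214.

95/214


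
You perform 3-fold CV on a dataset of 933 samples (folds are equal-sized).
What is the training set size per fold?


Each validation fold has 933/3 = 311 samples. Training set = 933 - 311 = 622.

622


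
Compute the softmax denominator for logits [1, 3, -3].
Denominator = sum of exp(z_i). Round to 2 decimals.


Denom = e^1=2.7183 + e^3=20.0855 + e^-3=0.0498. Sum = 22.8536, which rounds to 22.85.

22.85


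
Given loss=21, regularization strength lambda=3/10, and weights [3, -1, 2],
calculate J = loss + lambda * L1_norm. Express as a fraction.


L1 norm = sum(|w|) = 6. J = 21 + 3/10 * 6 = 114/5.

114/5


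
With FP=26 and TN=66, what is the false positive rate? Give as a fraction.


FPR = FP / (FP + TN) = 26 / 92 = 13/46.

13/46


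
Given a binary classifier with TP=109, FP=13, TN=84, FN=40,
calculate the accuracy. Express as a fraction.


Accuracy = (TP + TN) / (TP + TN + FP + FN) = (109 + 84) / 246 = 193/246.

193/246


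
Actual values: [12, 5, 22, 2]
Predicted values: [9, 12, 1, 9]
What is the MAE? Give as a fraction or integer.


MAE = (1/4) * (|12-9|=3 + |5-12|=7 + |22-1|=21 + |2-9|=7). Sum = 38. MAE = 19/2.

19/2


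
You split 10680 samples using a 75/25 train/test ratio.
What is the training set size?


Test set = 10680 * 25% = 2670. Training set = 10680 - 2670 = 8010.

8010


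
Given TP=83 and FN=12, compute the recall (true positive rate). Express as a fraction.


Recall = TP / (TP + FN) = 83 / 95 = 83/95.

83/95


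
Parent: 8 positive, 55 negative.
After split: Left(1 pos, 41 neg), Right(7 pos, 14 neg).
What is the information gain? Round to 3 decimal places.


H(parent) = 0.5491. H(left) = 0.1623, H(right) = 0.9183. Weighted = (42/63)*0.1623 + (21/63)*0.9183 = 0.4143. IG = 0.5491 - 0.4143 = 0.1348, which rounds to 0.135.

0.135


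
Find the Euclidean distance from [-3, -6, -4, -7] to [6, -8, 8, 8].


d = sqrt(sum of squared differences). (-3-6)^2=81, (-6--8)^2=4, (-4-8)^2=144, (-7-8)^2=225. Sum = 454.

sqrt(454)


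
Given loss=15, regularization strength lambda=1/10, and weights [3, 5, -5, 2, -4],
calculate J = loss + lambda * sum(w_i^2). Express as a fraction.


L2 sq norm = sum(w^2) = 79. J = 15 + 1/10 * 79 = 229/10.

229/10


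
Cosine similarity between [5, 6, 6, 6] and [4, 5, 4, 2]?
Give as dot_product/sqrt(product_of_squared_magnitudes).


dot = 86. |a|^2 = 133, |b|^2 = 61. cos = 86/sqrt(8113).

86/sqrt(8113)


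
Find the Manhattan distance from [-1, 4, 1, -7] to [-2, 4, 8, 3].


d = sum of absolute differences: |-1--2|=1 + |4-4|=0 + |1-8|=7 + |-7-3|=10 = 18.

18


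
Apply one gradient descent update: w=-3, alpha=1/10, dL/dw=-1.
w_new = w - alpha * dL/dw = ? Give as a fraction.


w_new = -3 - 1/10 * -1 = -3 - -1/10 = -29/10.

-29/10


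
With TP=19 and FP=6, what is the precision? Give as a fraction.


Precision = TP / (TP + FP) = 19 / 25 = 19/25.

19/25


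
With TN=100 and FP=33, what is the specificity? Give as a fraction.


Specificity = TN / (TN + FP) = 100 / 133 = 100/133.

100/133


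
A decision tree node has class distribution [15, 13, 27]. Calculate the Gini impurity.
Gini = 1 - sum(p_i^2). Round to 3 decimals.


Total = 55. Proportions: 15/55, 13/55, 27/55. sum(p_i^2) = 0.3712. Gini = 1 - 0.3712 = 0.6288, which rounds to 0.629.

0.629


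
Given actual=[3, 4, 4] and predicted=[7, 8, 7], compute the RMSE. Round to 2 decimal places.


MSE = 13.6667. RMSE = sqrt(13.6667) = 3.70.

3.70


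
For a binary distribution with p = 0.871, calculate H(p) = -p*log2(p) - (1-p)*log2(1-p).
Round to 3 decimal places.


H = -0.871*log2(0.871) - 0.129*log2(0.129) = 0.555.

0.555


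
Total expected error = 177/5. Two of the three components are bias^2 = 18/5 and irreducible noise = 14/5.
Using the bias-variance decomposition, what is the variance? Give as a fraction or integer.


Total error = bias^2 + variance + irreducible noise. So variance = 177/5 - 18/5 - 14/5 = 29.

29


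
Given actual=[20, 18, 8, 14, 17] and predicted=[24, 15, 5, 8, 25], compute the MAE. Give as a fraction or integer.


MAE = (1/5) * (|20-24|=4 + |18-15|=3 + |8-5|=3 + |14-8|=6 + |17-25|=8). Sum = 24. MAE = 24/5.

24/5


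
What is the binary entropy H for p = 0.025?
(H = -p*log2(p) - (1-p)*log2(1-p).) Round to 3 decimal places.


H = -0.025*log2(0.025) - 0.975*log2(0.975) = 0.169.

0.169


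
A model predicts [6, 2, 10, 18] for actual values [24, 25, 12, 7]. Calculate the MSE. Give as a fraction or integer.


MSE = (1/4) * ((24-6)^2=324 + (25-2)^2=529 + (12-10)^2=4 + (7-18)^2=121). Sum = 978. MSE = 489/2.

489/2


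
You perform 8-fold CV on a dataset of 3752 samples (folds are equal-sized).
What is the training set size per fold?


Each validation fold has 3752/8 = 469 samples. Training set = 3752 - 469 = 3283.

3283


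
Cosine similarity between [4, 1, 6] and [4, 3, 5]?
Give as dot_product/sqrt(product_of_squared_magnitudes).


dot = 49. |a|^2 = 53, |b|^2 = 50. cos = 49/sqrt(2650).

49/sqrt(2650)


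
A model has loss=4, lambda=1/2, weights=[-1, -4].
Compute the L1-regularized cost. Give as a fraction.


L1 norm = sum(|w|) = 5. J = 4 + 1/2 * 5 = 13/2.

13/2


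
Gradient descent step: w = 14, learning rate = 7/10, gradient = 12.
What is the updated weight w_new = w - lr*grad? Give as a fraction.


w_new = 14 - 7/10 * 12 = 14 - 42/5 = 28/5.

28/5


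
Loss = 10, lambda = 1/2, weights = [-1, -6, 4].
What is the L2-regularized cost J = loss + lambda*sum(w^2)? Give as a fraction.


L2 sq norm = sum(w^2) = 53. J = 10 + 1/2 * 53 = 73/2.

73/2


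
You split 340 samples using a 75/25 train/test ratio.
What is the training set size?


Test set = 340 * 25% = 85. Training set = 340 - 85 = 255.

255


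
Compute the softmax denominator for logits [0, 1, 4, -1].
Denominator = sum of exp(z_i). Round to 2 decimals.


Denom = e^0=1.0000 + e^1=2.7183 + e^4=54.5982 + e^-1=0.3679. Sum = 58.6844, which rounds to 58.68.

58.68


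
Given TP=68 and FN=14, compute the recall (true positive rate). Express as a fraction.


Recall = TP / (TP + FN) = 68 / 82 = 34/41.

34/41


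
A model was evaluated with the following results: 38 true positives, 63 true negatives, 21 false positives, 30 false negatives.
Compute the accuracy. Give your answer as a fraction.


Accuracy = (TP + TN) / (TP + TN + FP + FN) = (38 + 63) / 152 = 101/152.

101/152


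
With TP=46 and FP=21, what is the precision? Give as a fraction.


Precision = TP / (TP + FP) = 46 / 67 = 46/67.

46/67


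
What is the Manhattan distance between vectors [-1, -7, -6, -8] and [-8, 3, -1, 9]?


d = sum of absolute differences: |-1--8|=7 + |-7-3|=10 + |-6--1|=5 + |-8-9|=17 = 39.

39


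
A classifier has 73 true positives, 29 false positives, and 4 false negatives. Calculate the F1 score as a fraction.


Precision = 73/102 = 73/102. Recall = 73/77 = 73/77. F1 = 2*P*R/(P+R) = 146/179.

146/179


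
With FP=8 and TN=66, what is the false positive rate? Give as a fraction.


FPR = FP / (FP + TN) = 8 / 74 = 4/37.

4/37


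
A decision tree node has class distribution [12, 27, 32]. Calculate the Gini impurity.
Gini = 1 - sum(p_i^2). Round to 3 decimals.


Total = 71. Proportions: 12/71, 27/71, 32/71. sum(p_i^2) = 0.3763. Gini = 1 - 0.3763 = 0.6237, which rounds to 0.624.

0.624


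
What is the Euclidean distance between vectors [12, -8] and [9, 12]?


d = sqrt(sum of squared differences). (12-9)^2=9, (-8-12)^2=400. Sum = 409.

sqrt(409)


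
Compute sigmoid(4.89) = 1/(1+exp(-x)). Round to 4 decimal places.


sigma(4.89) = 1/(1+e^(-4.89)) = 1/(1+0.007521) = 1/1.007521 = 0.9925.

0.9925


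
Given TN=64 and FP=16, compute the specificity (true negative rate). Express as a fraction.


Specificity = TN / (TN + FP) = 64 / 80 = 4/5.

4/5


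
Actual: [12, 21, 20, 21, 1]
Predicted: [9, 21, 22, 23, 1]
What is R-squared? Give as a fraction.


Mean(y) = 15. SS_res = 17. SS_tot = 302. R^2 = 1 - 17/(302) = 285/302.

285/302


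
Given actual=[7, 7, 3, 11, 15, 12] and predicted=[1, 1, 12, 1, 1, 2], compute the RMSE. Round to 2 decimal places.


MSE = 91.5000. RMSE = sqrt(91.5000) = 9.57.

9.57


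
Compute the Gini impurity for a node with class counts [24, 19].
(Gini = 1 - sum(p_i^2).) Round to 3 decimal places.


Total = 43. Proportions: 24/43, 19/43. sum(p_i^2) = 0.5068. Gini = 1 - 0.5068 = 0.4932, which rounds to 0.493.

0.493


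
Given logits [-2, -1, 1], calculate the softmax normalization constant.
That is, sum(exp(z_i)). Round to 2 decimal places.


Denom = e^-2=0.1353 + e^-1=0.3679 + e^1=2.7183. Sum = 3.2215, which rounds to 3.22.

3.22


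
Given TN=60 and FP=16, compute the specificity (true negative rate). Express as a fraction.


Specificity = TN / (TN + FP) = 60 / 76 = 15/19.

15/19


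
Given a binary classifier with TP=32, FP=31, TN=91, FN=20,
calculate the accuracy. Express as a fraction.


Accuracy = (TP + TN) / (TP + TN + FP + FN) = (32 + 91) / 174 = 41/58.

41/58


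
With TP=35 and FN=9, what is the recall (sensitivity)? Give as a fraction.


Recall = TP / (TP + FN) = 35 / 44 = 35/44.

35/44


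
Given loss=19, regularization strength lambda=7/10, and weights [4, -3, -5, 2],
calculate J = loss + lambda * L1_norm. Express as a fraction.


L1 norm = sum(|w|) = 14. J = 19 + 7/10 * 14 = 144/5.

144/5


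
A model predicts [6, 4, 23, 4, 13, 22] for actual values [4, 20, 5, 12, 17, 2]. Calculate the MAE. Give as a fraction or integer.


MAE = (1/6) * (|4-6|=2 + |20-4|=16 + |5-23|=18 + |12-4|=8 + |17-13|=4 + |2-22|=20). Sum = 68. MAE = 34/3.

34/3


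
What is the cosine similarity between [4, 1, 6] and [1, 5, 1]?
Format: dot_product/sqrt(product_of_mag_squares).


dot = 15. |a|^2 = 53, |b|^2 = 27. cos = 15/sqrt(1431).

15/sqrt(1431)


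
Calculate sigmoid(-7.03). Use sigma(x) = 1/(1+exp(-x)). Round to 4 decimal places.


sigma(-7.03) = 1/(1+e^(7.03)) = 1/(1+1130.030610) = 1/1131.030610 = 0.0009.

0.0009


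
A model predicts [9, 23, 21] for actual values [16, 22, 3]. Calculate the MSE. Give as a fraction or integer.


MSE = (1/3) * ((16-9)^2=49 + (22-23)^2=1 + (3-21)^2=324). Sum = 374. MSE = 374/3.

374/3


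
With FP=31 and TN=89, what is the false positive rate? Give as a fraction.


FPR = FP / (FP + TN) = 31 / 120 = 31/120.

31/120


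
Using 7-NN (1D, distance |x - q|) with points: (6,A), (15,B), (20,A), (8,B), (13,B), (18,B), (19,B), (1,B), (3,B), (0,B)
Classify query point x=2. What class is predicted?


Distances: |6-2|=4, |15-2|=13, |20-2|=18, |8-2|=6, |13-2|=11, |18-2|=16, |19-2|=17, |1-2|=1, |3-2|=1, |0-2|=2. 7 nearest: (1,B), (3,B), (0,B), (6,A), (8,B), (13,B), (15,B). Counts: {'B': 6, 'A': 1}. Majority class: B.

B


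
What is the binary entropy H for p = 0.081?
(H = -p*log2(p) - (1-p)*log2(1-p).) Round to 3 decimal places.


H = -0.081*log2(0.081) - 0.919*log2(0.919) = 0.406.

0.406


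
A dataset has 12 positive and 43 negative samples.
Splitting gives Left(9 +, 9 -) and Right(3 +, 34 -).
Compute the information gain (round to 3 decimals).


H(parent) = 0.7568. H(left) = 1.0000, H(right) = 0.4060. Weighted = (18/55)*1.0000 + (37/55)*0.4060 = 0.6004. IG = 0.7568 - 0.6004 = 0.1564, which rounds to 0.156.

0.156


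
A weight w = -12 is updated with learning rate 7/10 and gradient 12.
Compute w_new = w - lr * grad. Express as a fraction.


w_new = -12 - 7/10 * 12 = -12 - 42/5 = -102/5.

-102/5


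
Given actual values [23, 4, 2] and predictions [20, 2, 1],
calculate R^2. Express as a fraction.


Mean(y) = 29/3. SS_res = 14. SS_tot = 806/3. R^2 = 1 - 14/(806/3) = 382/403.

382/403


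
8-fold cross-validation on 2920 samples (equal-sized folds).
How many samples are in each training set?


Each validation fold has 2920/8 = 365 samples. Training set = 2920 - 365 = 2555.

2555


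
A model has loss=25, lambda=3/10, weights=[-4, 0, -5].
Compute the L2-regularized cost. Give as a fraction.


L2 sq norm = sum(w^2) = 41. J = 25 + 3/10 * 41 = 373/10.

373/10


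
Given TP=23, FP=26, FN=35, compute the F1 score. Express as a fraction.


Precision = 23/49 = 23/49. Recall = 23/58 = 23/58. F1 = 2*P*R/(P+R) = 46/107.

46/107


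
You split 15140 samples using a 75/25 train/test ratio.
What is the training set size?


Test set = 15140 * 25% = 3785. Training set = 15140 - 3785 = 11355.

11355


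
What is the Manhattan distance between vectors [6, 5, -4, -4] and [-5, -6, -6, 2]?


d = sum of absolute differences: |6--5|=11 + |5--6|=11 + |-4--6|=2 + |-4-2|=6 = 30.

30


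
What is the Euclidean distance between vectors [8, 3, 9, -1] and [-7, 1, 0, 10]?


d = sqrt(sum of squared differences). (8--7)^2=225, (3-1)^2=4, (9-0)^2=81, (-1-10)^2=121. Sum = 431.

sqrt(431)


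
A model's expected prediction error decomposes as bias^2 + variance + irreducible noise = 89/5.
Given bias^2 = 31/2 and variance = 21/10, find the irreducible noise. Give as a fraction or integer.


Total error = bias^2 + variance + irreducible noise. So irreducible noise = 89/5 - 31/2 - 21/10 = 1/5.

1/5


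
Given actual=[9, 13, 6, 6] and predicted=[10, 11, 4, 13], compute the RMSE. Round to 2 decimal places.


MSE = 14.5000. RMSE = sqrt(14.5000) = 3.81.

3.81


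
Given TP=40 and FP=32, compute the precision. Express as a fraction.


Precision = TP / (TP + FP) = 40 / 72 = 5/9.

5/9


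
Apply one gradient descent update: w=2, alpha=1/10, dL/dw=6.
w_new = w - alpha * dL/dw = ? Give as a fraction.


w_new = 2 - 1/10 * 6 = 2 - 3/5 = 7/5.

7/5


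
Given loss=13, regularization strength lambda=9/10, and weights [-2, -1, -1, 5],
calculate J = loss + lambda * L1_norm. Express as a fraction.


L1 norm = sum(|w|) = 9. J = 13 + 9/10 * 9 = 211/10.

211/10


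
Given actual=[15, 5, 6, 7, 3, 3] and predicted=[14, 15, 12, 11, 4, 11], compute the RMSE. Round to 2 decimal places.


MSE = 36.3333. RMSE = sqrt(36.3333) = 6.03.

6.03


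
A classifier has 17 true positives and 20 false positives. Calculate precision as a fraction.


Precision = TP / (TP + FP) = 17 / 37 = 17/37.

17/37


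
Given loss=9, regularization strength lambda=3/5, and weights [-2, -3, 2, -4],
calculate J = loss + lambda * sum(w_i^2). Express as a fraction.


L2 sq norm = sum(w^2) = 33. J = 9 + 3/5 * 33 = 144/5.

144/5


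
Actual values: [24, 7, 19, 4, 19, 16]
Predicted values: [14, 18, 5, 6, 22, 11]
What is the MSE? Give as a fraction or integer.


MSE = (1/6) * ((24-14)^2=100 + (7-18)^2=121 + (19-5)^2=196 + (4-6)^2=4 + (19-22)^2=9 + (16-11)^2=25). Sum = 455. MSE = 455/6.

455/6


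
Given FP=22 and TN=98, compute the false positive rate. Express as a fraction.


FPR = FP / (FP + TN) = 22 / 120 = 11/60.

11/60


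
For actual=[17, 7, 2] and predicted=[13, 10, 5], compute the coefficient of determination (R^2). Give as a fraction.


Mean(y) = 26/3. SS_res = 34. SS_tot = 350/3. R^2 = 1 - 34/(350/3) = 124/175.

124/175


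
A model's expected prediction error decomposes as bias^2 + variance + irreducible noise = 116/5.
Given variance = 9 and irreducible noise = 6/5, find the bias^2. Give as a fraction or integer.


Total error = bias^2 + variance + irreducible noise. So bias^2 = 116/5 - 9 - 6/5 = 13.

13


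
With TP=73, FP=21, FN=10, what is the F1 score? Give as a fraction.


Precision = 73/94 = 73/94. Recall = 73/83 = 73/83. F1 = 2*P*R/(P+R) = 146/177.

146/177


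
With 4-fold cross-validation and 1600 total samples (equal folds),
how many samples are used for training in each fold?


Each validation fold has 1600/4 = 400 samples. Training set = 1600 - 400 = 1200.

1200


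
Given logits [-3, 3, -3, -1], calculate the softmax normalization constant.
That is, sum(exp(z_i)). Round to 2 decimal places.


Denom = e^-3=0.0498 + e^3=20.0855 + e^-3=0.0498 + e^-1=0.3679. Sum = 20.5530, which rounds to 20.55.

20.55


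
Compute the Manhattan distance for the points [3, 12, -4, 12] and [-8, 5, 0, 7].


d = sum of absolute differences: |3--8|=11 + |12-5|=7 + |-4-0|=4 + |12-7|=5 = 27.

27


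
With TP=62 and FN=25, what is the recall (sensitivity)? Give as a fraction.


Recall = TP / (TP + FN) = 62 / 87 = 62/87.

62/87


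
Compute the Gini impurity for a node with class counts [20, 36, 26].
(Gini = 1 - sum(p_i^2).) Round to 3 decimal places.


Total = 82. Proportions: 20/82, 36/82, 26/82. sum(p_i^2) = 0.3528. Gini = 1 - 0.3528 = 0.6472, which rounds to 0.647.

0.647


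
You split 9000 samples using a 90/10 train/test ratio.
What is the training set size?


Test set = 9000 * 10% = 900. Training set = 9000 - 900 = 8100.

8100


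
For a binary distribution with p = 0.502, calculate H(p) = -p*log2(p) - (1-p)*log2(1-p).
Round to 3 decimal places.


H = -0.502*log2(0.502) - 0.498*log2(0.498) = 1.000.

1.000


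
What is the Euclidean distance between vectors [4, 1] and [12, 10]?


d = sqrt(sum of squared differences). (4-12)^2=64, (1-10)^2=81. Sum = 145.

sqrt(145)


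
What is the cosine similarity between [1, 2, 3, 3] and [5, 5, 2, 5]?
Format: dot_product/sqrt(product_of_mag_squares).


dot = 36. |a|^2 = 23, |b|^2 = 79. cos = 36/sqrt(1817).

36/sqrt(1817)


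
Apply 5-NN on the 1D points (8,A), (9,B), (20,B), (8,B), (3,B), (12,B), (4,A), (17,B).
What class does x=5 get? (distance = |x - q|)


Distances: |8-5|=3, |9-5|=4, |20-5|=15, |8-5|=3, |3-5|=2, |12-5|=7, |4-5|=1, |17-5|=12. 5 nearest: (4,A), (3,B), (8,A), (8,B), (9,B). Counts: {'A': 2, 'B': 3}. Majority class: B.

B


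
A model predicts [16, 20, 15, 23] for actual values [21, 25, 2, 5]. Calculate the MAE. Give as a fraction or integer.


MAE = (1/4) * (|21-16|=5 + |25-20|=5 + |2-15|=13 + |5-23|=18). Sum = 41. MAE = 41/4.

41/4


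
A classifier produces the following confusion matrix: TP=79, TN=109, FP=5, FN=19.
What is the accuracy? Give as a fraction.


Accuracy = (TP + TN) / (TP + TN + FP + FN) = (79 + 109) / 212 = 47/53.

47/53


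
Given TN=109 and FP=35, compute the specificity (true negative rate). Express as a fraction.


Specificity = TN / (TN + FP) = 109 / 144 = 109/144.

109/144


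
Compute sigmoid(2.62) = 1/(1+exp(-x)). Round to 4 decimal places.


sigma(2.62) = 1/(1+e^(-2.62)) = 1/(1+0.072803) = 1/1.072803 = 0.9321.

0.9321


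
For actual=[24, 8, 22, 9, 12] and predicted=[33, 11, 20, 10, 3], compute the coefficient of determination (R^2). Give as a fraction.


Mean(y) = 15. SS_res = 176. SS_tot = 224. R^2 = 1 - 176/(224) = 3/14.

3/14


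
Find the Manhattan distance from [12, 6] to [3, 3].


d = sum of absolute differences: |12-3|=9 + |6-3|=3 = 12.

12


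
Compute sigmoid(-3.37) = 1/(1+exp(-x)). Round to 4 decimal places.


sigma(-3.37) = 1/(1+e^(3.37)) = 1/(1+29.078527) = 1/30.078527 = 0.0332.

0.0332


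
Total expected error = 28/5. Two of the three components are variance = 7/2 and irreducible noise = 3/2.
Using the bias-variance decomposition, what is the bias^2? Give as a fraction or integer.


Total error = bias^2 + variance + irreducible noise. So bias^2 = 28/5 - 7/2 - 3/2 = 3/5.

3/5


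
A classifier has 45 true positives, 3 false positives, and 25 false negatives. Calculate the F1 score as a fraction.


Precision = 45/48 = 15/16. Recall = 45/70 = 9/14. F1 = 2*P*R/(P+R) = 45/59.

45/59


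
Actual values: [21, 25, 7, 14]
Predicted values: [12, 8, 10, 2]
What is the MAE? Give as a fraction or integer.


MAE = (1/4) * (|21-12|=9 + |25-8|=17 + |7-10|=3 + |14-2|=12). Sum = 41. MAE = 41/4.

41/4


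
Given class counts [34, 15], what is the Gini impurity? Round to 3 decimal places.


Total = 49. Proportions: 34/49, 15/49. sum(p_i^2) = 0.5752. Gini = 1 - 0.5752 = 0.4248, which rounds to 0.425.

0.425


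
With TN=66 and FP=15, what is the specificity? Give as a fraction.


Specificity = TN / (TN + FP) = 66 / 81 = 22/27.

22/27


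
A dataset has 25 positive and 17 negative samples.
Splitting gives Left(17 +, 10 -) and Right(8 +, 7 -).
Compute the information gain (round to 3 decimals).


H(parent) = 0.9737. H(left) = 0.9510, H(right) = 0.9968. Weighted = (27/42)*0.9510 + (15/42)*0.9968 = 0.9674. IG = 0.9737 - 0.9674 = 0.0063, which rounds to 0.006.

0.006


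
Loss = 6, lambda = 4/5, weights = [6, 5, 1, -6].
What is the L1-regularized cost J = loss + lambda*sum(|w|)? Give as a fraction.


L1 norm = sum(|w|) = 18. J = 6 + 4/5 * 18 = 102/5.

102/5


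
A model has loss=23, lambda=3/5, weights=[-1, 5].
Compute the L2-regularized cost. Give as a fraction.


L2 sq norm = sum(w^2) = 26. J = 23 + 3/5 * 26 = 193/5.

193/5


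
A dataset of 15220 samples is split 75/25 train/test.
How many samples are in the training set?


Test set = 15220 * 25% = 3805. Training set = 15220 - 3805 = 11415.

11415


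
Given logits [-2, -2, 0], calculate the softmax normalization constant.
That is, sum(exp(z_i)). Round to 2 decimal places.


Denom = e^-2=0.1353 + e^-2=0.1353 + e^0=1.0000. Sum = 1.2706, which rounds to 1.27.

1.27


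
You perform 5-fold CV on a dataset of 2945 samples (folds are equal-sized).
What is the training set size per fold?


Each validation fold has 2945/5 = 589 samples. Training set = 2945 - 589 = 2356.

2356


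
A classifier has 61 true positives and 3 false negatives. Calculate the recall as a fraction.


Recall = TP / (TP + FN) = 61 / 64 = 61/64.

61/64


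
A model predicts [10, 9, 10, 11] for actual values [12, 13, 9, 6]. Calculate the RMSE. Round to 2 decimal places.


MSE = 11.5000. RMSE = sqrt(11.5000) = 3.39.

3.39


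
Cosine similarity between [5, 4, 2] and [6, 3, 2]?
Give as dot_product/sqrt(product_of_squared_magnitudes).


dot = 46. |a|^2 = 45, |b|^2 = 49. cos = 46/sqrt(2205).

46/sqrt(2205)


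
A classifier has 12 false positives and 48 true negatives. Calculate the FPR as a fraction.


FPR = FP / (FP + TN) = 12 / 60 = 1/5.

1/5


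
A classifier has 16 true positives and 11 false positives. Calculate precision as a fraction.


Precision = TP / (TP + FP) = 16 / 27 = 16/27.

16/27


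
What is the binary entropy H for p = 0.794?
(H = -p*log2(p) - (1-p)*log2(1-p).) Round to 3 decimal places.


H = -0.794*log2(0.794) - 0.206*log2(0.206) = 0.734.

0.734


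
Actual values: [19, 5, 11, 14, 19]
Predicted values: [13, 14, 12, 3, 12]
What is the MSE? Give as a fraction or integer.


MSE = (1/5) * ((19-13)^2=36 + (5-14)^2=81 + (11-12)^2=1 + (14-3)^2=121 + (19-12)^2=49). Sum = 288. MSE = 288/5.

288/5


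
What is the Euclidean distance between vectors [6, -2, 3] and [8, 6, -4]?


d = sqrt(sum of squared differences). (6-8)^2=4, (-2-6)^2=64, (3--4)^2=49. Sum = 117.

sqrt(117)


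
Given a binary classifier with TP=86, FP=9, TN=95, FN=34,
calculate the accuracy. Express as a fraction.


Accuracy = (TP + TN) / (TP + TN + FP + FN) = (86 + 95) / 224 = 181/224.

181/224


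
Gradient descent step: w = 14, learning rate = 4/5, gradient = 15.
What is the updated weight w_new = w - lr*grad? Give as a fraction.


w_new = 14 - 4/5 * 15 = 14 - 12 = 2.

2


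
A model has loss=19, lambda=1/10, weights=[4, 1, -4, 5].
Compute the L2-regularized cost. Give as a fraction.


L2 sq norm = sum(w^2) = 58. J = 19 + 1/10 * 58 = 124/5.

124/5


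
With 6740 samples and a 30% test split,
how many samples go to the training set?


Test set = 6740 * 30% = 2022. Training set = 6740 - 2022 = 4718.

4718


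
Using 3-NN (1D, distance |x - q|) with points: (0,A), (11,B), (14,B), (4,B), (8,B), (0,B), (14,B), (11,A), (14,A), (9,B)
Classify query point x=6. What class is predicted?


Distances: |0-6|=6, |11-6|=5, |14-6|=8, |4-6|=2, |8-6|=2, |0-6|=6, |14-6|=8, |11-6|=5, |14-6|=8, |9-6|=3. 3 nearest: (4,B), (8,B), (9,B). Counts: {'B': 3}. Majority class: B.

B


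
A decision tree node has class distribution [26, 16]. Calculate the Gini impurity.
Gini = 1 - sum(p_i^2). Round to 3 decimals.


Total = 42. Proportions: 26/42, 16/42. sum(p_i^2) = 0.5283. Gini = 1 - 0.5283 = 0.4717, which rounds to 0.472.

0.472


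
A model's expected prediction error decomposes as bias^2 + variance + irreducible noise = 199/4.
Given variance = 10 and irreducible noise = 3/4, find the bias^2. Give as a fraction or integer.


Total error = bias^2 + variance + irreducible noise. So bias^2 = 199/4 - 10 - 3/4 = 39.

39
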